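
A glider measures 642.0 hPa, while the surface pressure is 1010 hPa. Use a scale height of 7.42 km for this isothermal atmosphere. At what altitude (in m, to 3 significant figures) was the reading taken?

Invert the barometric formula: z = H ln(P₀/P).
P₀/P = 1010/642.0 = 1.5732; ln(1.5732) = 0.45311.
z = 7420.0 × 0.45311 = 3362.1 m.

z ≈ 3360 m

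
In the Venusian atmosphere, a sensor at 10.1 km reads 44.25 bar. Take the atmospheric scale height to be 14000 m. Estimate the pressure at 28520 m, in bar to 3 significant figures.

P ≈ 11.9 bar

Between two levels, P₂ = P₁ exp(−Δz/H) with Δz = z₂ − z₁.
Δz = 28520 − 10100 = 18420 m; Δz/H = 18420/14000 = 1.3157.
P₂ = 44.25 × exp(−1.3157) = 44.25 × 0.26829 = 11.872 bar.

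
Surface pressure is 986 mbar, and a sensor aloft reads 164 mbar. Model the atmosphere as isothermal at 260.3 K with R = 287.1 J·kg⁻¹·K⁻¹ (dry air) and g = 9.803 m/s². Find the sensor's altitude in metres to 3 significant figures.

z ≈ 13700 m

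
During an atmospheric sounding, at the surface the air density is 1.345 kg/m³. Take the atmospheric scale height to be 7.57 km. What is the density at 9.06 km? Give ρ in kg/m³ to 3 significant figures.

In an isothermal atmosphere, density decays like pressure: ρ = ρ₀ exp(−z/H).
z/H = 9060.0/7570.0 = 1.1968; exp(−1.1968) = 0.30216.
ρ = 1.345 × 0.30216 = 0.40641 kg/m³.

ρ ≈ 0.406 kg/m³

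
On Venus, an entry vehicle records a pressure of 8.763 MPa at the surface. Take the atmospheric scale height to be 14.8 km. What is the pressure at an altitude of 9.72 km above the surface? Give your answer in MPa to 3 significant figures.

P ≈ 4.54 MPa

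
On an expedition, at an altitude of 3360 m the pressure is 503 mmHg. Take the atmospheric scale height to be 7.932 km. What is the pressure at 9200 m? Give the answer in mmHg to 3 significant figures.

P ≈ 241 mmHg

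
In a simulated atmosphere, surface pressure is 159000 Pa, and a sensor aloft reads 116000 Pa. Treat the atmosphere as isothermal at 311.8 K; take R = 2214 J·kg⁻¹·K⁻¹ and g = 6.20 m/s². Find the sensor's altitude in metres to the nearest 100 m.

Scale height: H = RT/g = 2214 × 311.8 / 6.20 = 111340 m.
Invert the barometric formula: z = H ln(P₀/P).
P₀/P = 159000/116000 = 1.3707; ln(1.3707) = 0.31532.
z = 111340 × 0.31532 = 35108 m.

z ≈ 35100 m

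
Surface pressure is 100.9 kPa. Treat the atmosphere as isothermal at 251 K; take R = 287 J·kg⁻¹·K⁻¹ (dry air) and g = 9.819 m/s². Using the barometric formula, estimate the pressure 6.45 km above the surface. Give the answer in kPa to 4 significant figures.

P ≈ 41.89 kPa

Scale height: H = RT/g = 287 × 251 / 9.819 = 7336.5 m.
Barometric formula: P = P₀ exp(−z/H).
z/H = 6450.0/7336.5 = 0.87917; exp(−0.87917) = 0.41513.
P = 100.9 × 0.41513 = 41.887 kPa.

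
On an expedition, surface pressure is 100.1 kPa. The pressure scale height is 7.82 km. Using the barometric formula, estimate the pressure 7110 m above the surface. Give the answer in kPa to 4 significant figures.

Barometric formula: P = P₀ exp(−z/H).
z/H = 7110.0/7820.0 = 0.90921; exp(−0.90921) = 0.40284.
P = 100.1 × 0.40284 = 40.324 kPa.

P ≈ 40.32 kPa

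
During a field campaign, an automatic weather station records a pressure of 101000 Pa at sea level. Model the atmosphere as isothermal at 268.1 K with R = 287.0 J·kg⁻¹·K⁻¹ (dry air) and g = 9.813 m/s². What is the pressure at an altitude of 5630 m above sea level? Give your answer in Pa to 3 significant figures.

Scale height: H = RT/g = 287.0 × 268.1 / 9.813 = 7841.1 m.
Barometric formula: P = P₀ exp(−z/H).
z/H = 5630.0/7841.1 = 0.71801; exp(−0.71801) = 0.48772.
P = 101000 × 0.48772 = 49260 Pa.

P ≈ 49300 Pa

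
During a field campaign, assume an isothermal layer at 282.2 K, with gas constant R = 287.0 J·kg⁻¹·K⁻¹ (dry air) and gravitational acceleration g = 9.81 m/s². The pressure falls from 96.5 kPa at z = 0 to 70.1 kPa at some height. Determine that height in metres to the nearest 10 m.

z ≈ 2640 m

Scale height: H = RT/g = 287.0 × 282.2 / 9.81 = 8256.0 m.
Invert the barometric formula: z = H ln(P₀/P).
P₀/P = 96.5/70.1 = 1.3766; ln(1.3766) = 0.31962.
z = 8256.0 × 0.31962 = 2638.8 m.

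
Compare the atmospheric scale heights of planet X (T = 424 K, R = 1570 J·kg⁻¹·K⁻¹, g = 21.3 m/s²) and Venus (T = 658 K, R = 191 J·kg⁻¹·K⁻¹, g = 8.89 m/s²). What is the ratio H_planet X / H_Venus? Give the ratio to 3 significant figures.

H_planet X/H_Venus ≈ 2.21

H = RT/g for each body.
H_planet X = 1570 × 424 / 21.3 = 31253 m.
H_Venus = 191 × 658 / 8.89 = 14137 m.
H_planet X/H_Venus = 31253/14137 = 2.2107.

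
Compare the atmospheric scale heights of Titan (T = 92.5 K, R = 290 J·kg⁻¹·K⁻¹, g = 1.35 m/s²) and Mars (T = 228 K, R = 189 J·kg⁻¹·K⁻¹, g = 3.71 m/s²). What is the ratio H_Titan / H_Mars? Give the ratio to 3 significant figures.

H_Titan/H_Mars ≈ 1.71

H = RT/g for each body.
H_Titan = 290 × 92.5 / 1.35 = 19870 m.
H_Mars = 189 × 228 / 3.71 = 11615 m.
H_Titan/H_Mars = 19870/11615 = 1.7107.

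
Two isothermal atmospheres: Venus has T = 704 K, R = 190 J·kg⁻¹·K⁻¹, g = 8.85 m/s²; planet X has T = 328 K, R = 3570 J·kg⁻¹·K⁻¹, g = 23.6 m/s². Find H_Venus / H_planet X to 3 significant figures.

H_Venus/H_planet X ≈ 0.305

H = RT/g for each body.
H_Venus = 190 × 704 / 8.85 = 15114 m.
H_planet X = 3570 × 328 / 23.6 = 49617 m.
H_Venus/H_planet X = 15114/49617 = 0.30461.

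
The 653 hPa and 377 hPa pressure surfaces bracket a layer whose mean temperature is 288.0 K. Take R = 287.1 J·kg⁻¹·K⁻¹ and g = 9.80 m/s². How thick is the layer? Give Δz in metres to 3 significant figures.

Hypsometric equation: Δz = (R T̄/g) ln(P₁/P₂).
R T̄/g = 287.1 × 288.0 / 9.80 = 8437.2 m.
ln(653/377) = ln(1.7321) = 0.54933.
Δz = 8437.2 × 0.54933 = 4634.8 m.

Δz ≈ 4630 m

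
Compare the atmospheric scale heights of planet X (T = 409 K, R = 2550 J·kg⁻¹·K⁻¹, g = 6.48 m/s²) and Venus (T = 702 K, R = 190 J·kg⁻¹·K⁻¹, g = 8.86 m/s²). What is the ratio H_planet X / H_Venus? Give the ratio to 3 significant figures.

H_planet X/H_Venus ≈ 10.7

H = RT/g for each body.
H_planet X = 2550 × 409 / 6.48 = 160950 m.
H_Venus = 190 × 702 / 8.86 = 15054 m.
H_planet X/H_Venus = 160950/15054 = 10.692.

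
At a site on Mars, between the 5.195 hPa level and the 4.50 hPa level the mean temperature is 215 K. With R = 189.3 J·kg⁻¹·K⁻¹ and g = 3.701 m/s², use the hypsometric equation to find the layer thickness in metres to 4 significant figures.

Hypsometric equation: Δz = (R T̄/g) ln(P₁/P₂).
R T̄/g = 189.3 × 215 / 3.701 = 10997 m.
ln(5.195/4.50) = ln(1.1544) = 0.14358.
Δz = 10997 × 0.14358 = 1578.9 m.

Δz ≈ 1579 m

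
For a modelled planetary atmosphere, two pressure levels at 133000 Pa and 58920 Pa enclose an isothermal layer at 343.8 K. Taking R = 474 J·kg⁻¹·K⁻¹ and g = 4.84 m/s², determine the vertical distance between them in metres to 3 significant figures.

Δz ≈ 27400 m

Hypsometric equation: Δz = (R T̄/g) ln(P₁/P₂).
R T̄/g = 474 × 343.8 / 4.84 = 33670 m.
ln(133000/58920) = ln(2.2573) = 0.81417.
Δz = 33670 × 0.81417 = 27413 m.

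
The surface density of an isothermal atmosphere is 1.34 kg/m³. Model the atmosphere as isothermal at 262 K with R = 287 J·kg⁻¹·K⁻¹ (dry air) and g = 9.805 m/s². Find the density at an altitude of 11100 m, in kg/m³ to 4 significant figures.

ρ ≈ 0.3151 kg/m³

Scale height: H = RT/g = 287 × 262 / 9.805 = 7668.9 m.
In an isothermal atmosphere, density decays like pressure: ρ = ρ₀ exp(−z/H).
z/H = 11100/7668.9 = 1.4474; exp(−1.4474) = 0.23518.
ρ = 1.34 × 0.23518 = 0.31514 kg/m³.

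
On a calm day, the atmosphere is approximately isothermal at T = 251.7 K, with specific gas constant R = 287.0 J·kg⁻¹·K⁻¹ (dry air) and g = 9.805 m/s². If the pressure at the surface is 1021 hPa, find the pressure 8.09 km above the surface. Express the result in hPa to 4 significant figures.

P ≈ 340.5 hPa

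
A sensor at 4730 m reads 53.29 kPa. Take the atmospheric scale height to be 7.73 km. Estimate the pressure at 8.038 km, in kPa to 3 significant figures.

P ≈ 34.7 kPa

Between two levels, P₂ = P₁ exp(−Δz/H) with Δz = z₂ − z₁.
Δz = 8038.0 − 4730.0 = 3308.0 m; Δz/H = 3308.0/7730.0 = 0.42794.
P₂ = 53.29 × exp(−0.42794) = 53.29 × 0.65185 = 34.737 kPa.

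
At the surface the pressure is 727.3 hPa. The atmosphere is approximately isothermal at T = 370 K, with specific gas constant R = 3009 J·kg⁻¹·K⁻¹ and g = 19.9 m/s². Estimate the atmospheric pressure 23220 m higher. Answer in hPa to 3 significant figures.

Scale height: H = RT/g = 3009 × 370 / 19.9 = 55946 m.
Barometric formula: P = P₀ exp(−z/H).
z/H = 23220/55946 = 0.41504; exp(−0.41504) = 0.66031.
P = 727.3 × 0.66031 = 480.24 hPa.

P ≈ 480 hPa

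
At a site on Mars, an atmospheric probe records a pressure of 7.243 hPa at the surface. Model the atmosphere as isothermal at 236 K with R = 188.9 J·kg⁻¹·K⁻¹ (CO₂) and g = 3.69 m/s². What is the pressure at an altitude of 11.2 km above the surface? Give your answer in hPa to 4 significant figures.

P ≈ 2.866 hPa

Scale height: H = RT/g = 188.9 × 236 / 3.69 = 12081 m.
Barometric formula: P = P₀ exp(−z/H).
z/H = 11200/12081 = 0.92708; exp(−0.92708) = 0.39571.
P = 7.243 × 0.39571 = 2.8661 hPa.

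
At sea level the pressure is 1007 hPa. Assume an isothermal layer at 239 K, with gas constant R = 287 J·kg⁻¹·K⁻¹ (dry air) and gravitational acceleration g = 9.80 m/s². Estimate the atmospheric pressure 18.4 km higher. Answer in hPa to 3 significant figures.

Scale height: H = RT/g = 287 × 239 / 9.80 = 6999.3 m.
Barometric formula: P = P₀ exp(−z/H).
z/H = 18400/6999.3 = 2.6288; exp(−2.6288) = 0.072165.
P = 1007 × 0.072165 = 72.670 hPa.

P ≈ 72.7 hPa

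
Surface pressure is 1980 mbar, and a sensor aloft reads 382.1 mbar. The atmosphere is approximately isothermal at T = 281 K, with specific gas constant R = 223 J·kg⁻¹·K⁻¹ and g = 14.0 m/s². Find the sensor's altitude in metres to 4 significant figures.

z ≈ 7364 m

Scale height: H = RT/g = 223 × 281 / 14.0 = 4475.9 m.
Invert the barometric formula: z = H ln(P₀/P).
P₀/P = 1980/382.1 = 5.1819; ln(5.1819) = 1.6452.
z = 4475.9 × 1.6452 = 7363.8 m.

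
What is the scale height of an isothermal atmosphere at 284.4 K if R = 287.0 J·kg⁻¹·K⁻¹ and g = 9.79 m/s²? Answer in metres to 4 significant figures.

H ≈ 8337 m

The scale height of an isothermal atmosphere is H = RT/g.
H = 287.0 × 284.4 / 9.79 = 81623/9.79 = 8337.4 m.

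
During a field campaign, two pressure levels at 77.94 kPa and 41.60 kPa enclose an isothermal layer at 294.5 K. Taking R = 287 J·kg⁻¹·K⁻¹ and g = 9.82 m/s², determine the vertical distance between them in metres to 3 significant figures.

Δz ≈ 5400 m

Hypsometric equation: Δz = (R T̄/g) ln(P₁/P₂).
R T̄/g = 287 × 294.5 / 9.82 = 8607.1 m.
ln(77.94/41.60) = ln(1.8736) = 0.62786.
Δz = 8607.1 × 0.62786 = 5404.1 m.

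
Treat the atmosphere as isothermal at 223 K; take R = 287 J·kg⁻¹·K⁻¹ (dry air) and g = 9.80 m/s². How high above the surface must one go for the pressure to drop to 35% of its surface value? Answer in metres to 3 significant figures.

z ≈ 6860 m

Scale height: H = RT/g = 287 × 223 / 9.80 = 6530.7 m.
Set P/P₀ = exp(−z/H) = 0.35, so z = −H ln(0.35).
−ln(0.35) = 1.0498; z = 6530.7 × 1.0498 = 6855.9 m.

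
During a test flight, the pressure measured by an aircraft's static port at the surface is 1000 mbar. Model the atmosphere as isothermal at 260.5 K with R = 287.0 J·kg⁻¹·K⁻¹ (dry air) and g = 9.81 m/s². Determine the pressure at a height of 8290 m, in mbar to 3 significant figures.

Scale height: H = RT/g = 287.0 × 260.5 / 9.81 = 7621.2 m.
Barometric formula: P = P₀ exp(−z/H).
z/H = 8290.0/7621.2 = 1.0878; exp(−1.0878) = 0.33696.
P = 1000 × 0.33696 = 336.96 mbar.

P ≈ 337 mbar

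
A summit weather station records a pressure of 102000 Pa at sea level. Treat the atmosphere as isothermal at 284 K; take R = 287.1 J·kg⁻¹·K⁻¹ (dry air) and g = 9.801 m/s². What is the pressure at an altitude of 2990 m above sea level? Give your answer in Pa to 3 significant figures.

Scale height: H = RT/g = 287.1 × 284 / 9.801 = 8319.2 m.
Barometric formula: P = P₀ exp(−z/H).
z/H = 2990.0/8319.2 = 0.35941; exp(−0.35941) = 0.69809.
P = 102000 × 0.69809 = 71205 Pa.

P ≈ 71200 Pa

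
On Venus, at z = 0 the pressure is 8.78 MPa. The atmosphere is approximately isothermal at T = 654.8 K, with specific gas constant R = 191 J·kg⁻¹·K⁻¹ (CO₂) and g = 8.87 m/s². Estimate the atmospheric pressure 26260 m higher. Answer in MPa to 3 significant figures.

P ≈ 1.36 MPa

Scale height: H = RT/g = 191 × 654.8 / 8.87 = 14100 m.
Barometric formula: P = P₀ exp(−z/H).
z/H = 26260/14100 = 1.8624; exp(−1.8624) = 0.15530.
P = 8.78 × 0.15530 = 1.3635 MPa.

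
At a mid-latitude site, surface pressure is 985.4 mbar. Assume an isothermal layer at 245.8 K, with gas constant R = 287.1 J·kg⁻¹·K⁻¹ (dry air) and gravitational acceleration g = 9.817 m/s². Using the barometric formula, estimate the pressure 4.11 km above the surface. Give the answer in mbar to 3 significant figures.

P ≈ 556 mbar

Scale height: H = RT/g = 287.1 × 245.8 / 9.817 = 7188.5 m.
Barometric formula: P = P₀ exp(−z/H).
z/H = 4110.0/7188.5 = 0.57175; exp(−0.57175) = 0.56454.
P = 985.4 × 0.56454 = 556.30 mbar.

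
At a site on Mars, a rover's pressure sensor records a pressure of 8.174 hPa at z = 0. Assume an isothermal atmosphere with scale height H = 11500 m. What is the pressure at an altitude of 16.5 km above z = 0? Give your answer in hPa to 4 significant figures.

P ≈ 1.947 hPa

Barometric formula: P = P₀ exp(−z/H).
z/H = 16500/11500 = 1.4348; exp(−1.4348) = 0.23816.
P = 8.174 × 0.23816 = 1.9467 hPa.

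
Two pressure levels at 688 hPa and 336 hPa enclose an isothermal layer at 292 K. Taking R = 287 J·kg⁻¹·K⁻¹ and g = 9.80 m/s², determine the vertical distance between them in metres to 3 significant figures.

Δz ≈ 6130 m

Hypsometric equation: Δz = (R T̄/g) ln(P₁/P₂).
R T̄/g = 287 × 292 / 9.80 = 8551.4 m.
ln(688/336) = ln(2.0476) = 0.71667.
Δz = 8551.4 × 0.71667 = 6128.5 m.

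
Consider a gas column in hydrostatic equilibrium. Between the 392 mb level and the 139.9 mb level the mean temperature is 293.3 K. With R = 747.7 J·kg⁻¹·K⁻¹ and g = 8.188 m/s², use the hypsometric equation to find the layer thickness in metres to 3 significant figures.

Δz ≈ 27600 m

Hypsometric equation: Δz = (R T̄/g) ln(P₁/P₂).
R T̄/g = 747.7 × 293.3 / 8.188 = 26783 m.
ln(392/139.9) = ln(2.8020) = 1.0303.
Δz = 26783 × 1.0303 = 27595 m.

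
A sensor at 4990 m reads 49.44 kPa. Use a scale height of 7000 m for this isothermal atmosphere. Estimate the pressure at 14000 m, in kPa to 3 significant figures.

Between two levels, P₂ = P₁ exp(−Δz/H) with Δz = z₂ − z₁.
Δz = 14000 − 4990.0 = 9010.0 m; Δz/H = 9010.0/7000.0 = 1.2871.
P₂ = 49.44 × exp(−1.2871) = 49.44 × 0.27607 = 13.649 kPa.

P ≈ 13.6 kPa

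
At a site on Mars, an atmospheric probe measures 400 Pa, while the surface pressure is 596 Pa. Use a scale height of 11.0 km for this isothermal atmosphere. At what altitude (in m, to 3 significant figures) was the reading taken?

z ≈ 4390 m

Invert the barometric formula: z = H ln(P₀/P).
P₀/P = 596/400 = 1.4900; ln(1.4900) = 0.39878.
z = 11000 × 0.39878 = 4386.6 m.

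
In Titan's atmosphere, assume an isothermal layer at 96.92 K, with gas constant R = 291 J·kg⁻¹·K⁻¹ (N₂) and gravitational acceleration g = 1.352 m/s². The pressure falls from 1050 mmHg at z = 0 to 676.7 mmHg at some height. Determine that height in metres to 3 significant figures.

Scale height: H = RT/g = 291 × 96.92 / 1.352 = 20861 m.
Invert the barometric formula: z = H ln(P₀/P).
P₀/P = 1050/676.7 = 1.5516; ln(1.5516) = 0.43929.
z = 20861 × 0.43929 = 9164.0 m.

z ≈ 9160 m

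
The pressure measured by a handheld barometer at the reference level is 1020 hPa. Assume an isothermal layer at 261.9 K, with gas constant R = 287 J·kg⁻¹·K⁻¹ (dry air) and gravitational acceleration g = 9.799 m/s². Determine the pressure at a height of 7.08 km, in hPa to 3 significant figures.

P ≈ 405 hPa

Scale height: H = RT/g = 287 × 261.9 / 9.799 = 7670.7 m.
Barometric formula: P = P₀ exp(−z/H).
z/H = 7080.0/7670.7 = 0.92299; exp(−0.92299) = 0.39733.
P = 1020 × 0.39733 = 405.28 hPa.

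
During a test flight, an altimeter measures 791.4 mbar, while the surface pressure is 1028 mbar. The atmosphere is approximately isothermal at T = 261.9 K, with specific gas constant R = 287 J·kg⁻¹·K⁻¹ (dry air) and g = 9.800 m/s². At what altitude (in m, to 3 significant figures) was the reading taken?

Scale height: H = RT/g = 287 × 261.9 / 9.800 = 7669.9 m.
Invert the barometric formula: z = H ln(P₀/P).
P₀/P = 1028/791.4 = 1.2990; ln(1.2990) = 0.26159.
z = 7669.9 × 0.26159 = 2006.4 m.

z ≈ 2010 m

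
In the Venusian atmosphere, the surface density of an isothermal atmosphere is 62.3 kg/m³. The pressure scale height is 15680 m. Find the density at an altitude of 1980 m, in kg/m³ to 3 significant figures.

ρ ≈ 54.9 kg/m³

In an isothermal atmosphere, density decays like pressure: ρ = ρ₀ exp(−z/H).
z/H = 1980.0/15680 = 0.12628; exp(−0.12628) = 0.88137.
ρ = 62.3 × 0.88137 = 54.909 kg/m³.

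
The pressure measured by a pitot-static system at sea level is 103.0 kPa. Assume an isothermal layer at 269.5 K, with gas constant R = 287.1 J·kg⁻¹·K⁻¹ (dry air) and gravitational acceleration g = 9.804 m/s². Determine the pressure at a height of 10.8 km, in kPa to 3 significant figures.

P ≈ 26.2 kPa

Scale height: H = RT/g = 287.1 × 269.5 / 9.804 = 7892.0 m.
Barometric formula: P = P₀ exp(−z/H).
z/H = 10800/7892.0 = 1.3685; exp(−1.3685) = 0.25449.
P = 103.0 × 0.25449 = 26.212 kPa.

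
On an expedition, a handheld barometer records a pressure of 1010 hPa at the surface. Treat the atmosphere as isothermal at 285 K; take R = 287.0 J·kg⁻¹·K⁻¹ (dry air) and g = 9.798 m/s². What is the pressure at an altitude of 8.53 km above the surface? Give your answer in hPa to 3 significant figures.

P ≈ 364 hPa

Scale height: H = RT/g = 287.0 × 285 / 9.798 = 8348.1 m.
Barometric formula: P = P₀ exp(−z/H).
z/H = 8530.0/8348.1 = 1.0218; exp(−1.0218) = 0.35995.
P = 1010 × 0.35995 = 363.55 hPa.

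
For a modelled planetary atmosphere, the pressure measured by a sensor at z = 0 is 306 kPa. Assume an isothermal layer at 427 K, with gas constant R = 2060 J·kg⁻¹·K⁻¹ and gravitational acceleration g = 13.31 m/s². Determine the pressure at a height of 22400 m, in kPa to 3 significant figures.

Scale height: H = RT/g = 2060 × 427 / 13.31 = 66087 m.
Barometric formula: P = P₀ exp(−z/H).
z/H = 22400/66087 = 0.33895; exp(−0.33895) = 0.71252.
P = 306 × 0.71252 = 218.03 kPa.

P ≈ 218 kPa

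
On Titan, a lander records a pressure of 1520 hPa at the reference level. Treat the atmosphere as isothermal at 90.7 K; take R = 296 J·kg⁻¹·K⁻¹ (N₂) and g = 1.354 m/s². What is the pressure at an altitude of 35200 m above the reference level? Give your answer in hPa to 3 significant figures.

Scale height: H = RT/g = 296 × 90.7 / 1.354 = 19828 m.
Barometric formula: P = P₀ exp(−z/H).
z/H = 35200/19828 = 1.7753; exp(−1.7753) = 0.16943.
P = 1520 × 0.16943 = 257.53 hPa.

P ≈ 258 hPa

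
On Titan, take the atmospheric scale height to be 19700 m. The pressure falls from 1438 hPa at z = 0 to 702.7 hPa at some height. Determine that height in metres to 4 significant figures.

Invert the barometric formula: z = H ln(P₀/P).
P₀/P = 1438/702.7 = 2.0464; ln(2.0464) = 0.71608.
z = 19700 × 0.71608 = 14107 m.

z ≈ 14110 m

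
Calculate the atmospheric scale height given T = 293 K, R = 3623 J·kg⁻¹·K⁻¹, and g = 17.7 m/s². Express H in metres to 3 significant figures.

The scale height of an isothermal atmosphere is H = RT/g.
H = 3623 × 293 / 17.7 = 1061500/17.7 = 59972 m.

H ≈ 60000 m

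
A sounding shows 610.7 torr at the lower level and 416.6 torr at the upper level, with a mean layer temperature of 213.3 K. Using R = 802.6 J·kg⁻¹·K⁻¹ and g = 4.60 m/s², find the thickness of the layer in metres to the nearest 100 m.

Δz ≈ 14200 m

Hypsometric equation: Δz = (R T̄/g) ln(P₁/P₂).
R T̄/g = 802.6 × 213.3 / 4.60 = 37216 m.
ln(610.7/416.6) = ln(1.4659) = 0.38247.
Δz = 37216 × 0.38247 = 14234 m.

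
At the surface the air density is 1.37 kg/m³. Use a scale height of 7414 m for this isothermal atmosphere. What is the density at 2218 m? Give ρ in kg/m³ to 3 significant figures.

ρ ≈ 1.02 kg/m³

In an isothermal atmosphere, density decays like pressure: ρ = ρ₀ exp(−z/H).
z/H = 2218.0/7414.0 = 0.29916; exp(−0.29916) = 0.74144.
ρ = 1.37 × 0.74144 = 1.0158 kg/m³.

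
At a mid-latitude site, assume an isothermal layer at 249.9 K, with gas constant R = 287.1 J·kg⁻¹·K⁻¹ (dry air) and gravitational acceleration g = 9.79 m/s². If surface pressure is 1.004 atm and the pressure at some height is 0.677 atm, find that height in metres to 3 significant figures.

z ≈ 2890 m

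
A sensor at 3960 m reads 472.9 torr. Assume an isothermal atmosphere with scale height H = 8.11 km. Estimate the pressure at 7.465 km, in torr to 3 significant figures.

P ≈ 307 torr

Between two levels, P₂ = P₁ exp(−Δz/H) with Δz = z₂ − z₁.
Δz = 7465.0 − 3960.0 = 3505.0 m; Δz/H = 3505.0/8110.0 = 0.43218.
P₂ = 472.9 × exp(−0.43218) = 472.9 × 0.64909 = 306.95 torr.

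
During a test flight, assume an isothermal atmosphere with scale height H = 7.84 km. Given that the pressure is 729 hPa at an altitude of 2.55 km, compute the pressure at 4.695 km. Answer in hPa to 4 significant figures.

Between two levels, P₂ = P₁ exp(−Δz/H) with Δz = z₂ − z₁.
Δz = 4695.0 − 2550.0 = 2145.0 m; Δz/H = 2145.0/7840.0 = 0.27360.
P₂ = 729 × exp(−0.27360) = 729 × 0.76064 = 554.51 hPa.

P ≈ 554.5 hPa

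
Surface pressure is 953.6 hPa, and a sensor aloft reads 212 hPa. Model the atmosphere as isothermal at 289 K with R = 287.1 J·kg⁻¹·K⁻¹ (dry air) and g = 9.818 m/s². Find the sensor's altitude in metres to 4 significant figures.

Scale height: H = RT/g = 287.1 × 289 / 9.818 = 8451.0 m.
Invert the barometric formula: z = H ln(P₀/P).
P₀/P = 953.6/212 = 4.4981; ln(4.4981) = 1.5037.
z = 8451.0 × 1.5037 = 12708 m.

z ≈ 12710 m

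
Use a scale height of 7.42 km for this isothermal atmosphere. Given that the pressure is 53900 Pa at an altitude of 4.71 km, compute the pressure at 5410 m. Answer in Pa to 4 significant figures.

Between two levels, P₂ = P₁ exp(−Δz/H) with Δz = z₂ − z₁.
Δz = 5410.0 − 4710.0 = 700.00 m; Δz/H = 700.00/7420.0 = 0.094340.
P₂ = 53900 × exp(−0.094340) = 53900 × 0.90997 = 49047 Pa.

P ≈ 49050 Pa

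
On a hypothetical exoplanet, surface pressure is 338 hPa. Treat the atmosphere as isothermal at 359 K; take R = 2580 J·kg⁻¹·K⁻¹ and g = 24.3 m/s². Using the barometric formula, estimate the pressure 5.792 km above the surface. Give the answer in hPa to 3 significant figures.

Scale height: H = RT/g = 2580 × 359 / 24.3 = 38116 m.
Barometric formula: P = P₀ exp(−z/H).
z/H = 5792.0/38116 = 0.15196; exp(−0.15196) = 0.85902.
P = 338 × 0.85902 = 290.35 hPa.

P ≈ 290 hPa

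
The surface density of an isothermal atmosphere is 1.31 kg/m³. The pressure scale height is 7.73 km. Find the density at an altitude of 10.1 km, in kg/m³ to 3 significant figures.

In an isothermal atmosphere, density decays like pressure: ρ = ρ₀ exp(−z/H).
z/H = 10100/7730.0 = 1.3066; exp(−1.3066) = 0.27074.
ρ = 1.31 × 0.27074 = 0.35467 kg/m³.

ρ ≈ 0.355 kg/m³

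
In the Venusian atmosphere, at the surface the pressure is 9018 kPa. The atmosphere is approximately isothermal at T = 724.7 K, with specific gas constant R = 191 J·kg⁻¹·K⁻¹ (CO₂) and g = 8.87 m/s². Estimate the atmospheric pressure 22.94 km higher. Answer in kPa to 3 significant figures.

P ≈ 2070 kPa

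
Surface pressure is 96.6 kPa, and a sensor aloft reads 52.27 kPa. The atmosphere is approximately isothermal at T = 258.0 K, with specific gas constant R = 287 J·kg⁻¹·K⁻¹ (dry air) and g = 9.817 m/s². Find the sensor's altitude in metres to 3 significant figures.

Scale height: H = RT/g = 287 × 258.0 / 9.817 = 7542.6 m.
Invert the barometric formula: z = H ln(P₀/P).
P₀/P = 96.6/52.27 = 1.8481; ln(1.8481) = 0.61416.
z = 7542.6 × 0.61416 = 4632.4 m.

z ≈ 4630 m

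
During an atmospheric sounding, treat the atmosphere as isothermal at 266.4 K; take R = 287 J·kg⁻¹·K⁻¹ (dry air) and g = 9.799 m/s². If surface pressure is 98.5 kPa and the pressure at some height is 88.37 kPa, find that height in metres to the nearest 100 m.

z ≈ 800 m

Scale height: H = RT/g = 287 × 266.4 / 9.799 = 7802.5 m.
Invert the barometric formula: z = H ln(P₀/P).
P₀/P = 98.5/88.37 = 1.1146; ln(1.1146) = 0.10850.
z = 7802.5 × 0.10850 = 846.57 m.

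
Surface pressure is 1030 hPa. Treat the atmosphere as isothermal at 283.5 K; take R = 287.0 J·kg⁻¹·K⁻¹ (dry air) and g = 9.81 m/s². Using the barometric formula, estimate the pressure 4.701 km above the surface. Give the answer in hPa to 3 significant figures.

P ≈ 584 hPa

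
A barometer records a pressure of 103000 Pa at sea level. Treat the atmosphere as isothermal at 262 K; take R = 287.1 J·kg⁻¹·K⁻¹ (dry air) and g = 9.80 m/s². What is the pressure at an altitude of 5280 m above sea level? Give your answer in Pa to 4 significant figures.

Scale height: H = RT/g = 287.1 × 262 / 9.80 = 7675.5 m.
Barometric formula: P = P₀ exp(−z/H).
z/H = 5280.0/7675.5 = 0.68790; exp(−0.68790) = 0.50263.
P = 103000 × 0.50263 = 51771 Pa.

P ≈ 51770 Pa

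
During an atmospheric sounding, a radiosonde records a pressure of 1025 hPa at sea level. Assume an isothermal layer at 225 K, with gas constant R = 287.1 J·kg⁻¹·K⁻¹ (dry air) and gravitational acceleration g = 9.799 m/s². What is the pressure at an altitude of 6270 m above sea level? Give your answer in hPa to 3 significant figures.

P ≈ 396 hPa

Scale height: H = RT/g = 287.1 × 225 / 9.799 = 6592.3 m.
Barometric formula: P = P₀ exp(−z/H).
z/H = 6270.0/6592.3 = 0.95111; exp(−0.95111) = 0.38631.
P = 1025 × 0.38631 = 395.97 hPa.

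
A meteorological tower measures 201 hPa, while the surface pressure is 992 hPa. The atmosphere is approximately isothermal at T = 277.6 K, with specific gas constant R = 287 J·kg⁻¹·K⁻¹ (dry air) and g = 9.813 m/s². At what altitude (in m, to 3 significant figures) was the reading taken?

z ≈ 13000 m

Scale height: H = RT/g = 287 × 277.6 / 9.813 = 8118.9 m.
Invert the barometric formula: z = H ln(P₀/P).
P₀/P = 992/201 = 4.9353; ln(4.9353) = 1.5964.
z = 8118.9 × 1.5964 = 12961 m.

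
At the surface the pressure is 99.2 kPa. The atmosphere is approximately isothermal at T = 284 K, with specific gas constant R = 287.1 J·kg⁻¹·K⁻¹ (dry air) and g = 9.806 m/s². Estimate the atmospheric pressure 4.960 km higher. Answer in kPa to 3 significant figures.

P ≈ 54.6 kPa

Scale height: H = RT/g = 287.1 × 284 / 9.806 = 8315.0 m.
Barometric formula: P = P₀ exp(−z/H).
z/H = 4960.0/8315.0 = 0.59651; exp(−0.59651) = 0.55073.
P = 99.2 × 0.55073 = 54.632 kPa.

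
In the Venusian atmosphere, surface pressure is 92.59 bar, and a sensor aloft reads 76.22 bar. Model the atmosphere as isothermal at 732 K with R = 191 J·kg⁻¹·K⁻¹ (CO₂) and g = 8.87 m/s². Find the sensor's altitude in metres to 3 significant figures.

Scale height: H = RT/g = 191 × 732 / 8.87 = 15762 m.
Invert the barometric formula: z = H ln(P₀/P).
P₀/P = 92.59/76.22 = 1.2148; ln(1.2148) = 0.19458.
z = 15762 × 0.19458 = 3067.0 m.

z ≈ 3070 m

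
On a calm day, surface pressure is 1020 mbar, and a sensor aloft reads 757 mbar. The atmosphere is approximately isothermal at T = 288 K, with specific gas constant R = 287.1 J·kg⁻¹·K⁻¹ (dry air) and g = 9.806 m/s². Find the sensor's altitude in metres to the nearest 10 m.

z ≈ 2510 m

Scale height: H = RT/g = 287.1 × 288 / 9.806 = 8432.1 m.
Invert the barometric formula: z = H ln(P₀/P).
P₀/P = 1020/757 = 1.3474; ln(1.3474) = 0.29818.
z = 8432.1 × 0.29818 = 2514.3 m.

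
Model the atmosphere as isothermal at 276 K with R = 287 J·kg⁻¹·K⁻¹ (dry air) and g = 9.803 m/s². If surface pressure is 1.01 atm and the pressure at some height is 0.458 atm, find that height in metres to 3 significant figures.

z ≈ 6390 m

Scale height: H = RT/g = 287 × 276 / 9.803 = 8080.4 m.
Invert the barometric formula: z = H ln(P₀/P).
P₀/P = 1.01/0.458 = 2.2052; ln(2.2052) = 0.79082.
z = 8080.4 × 0.79082 = 6390.1 m.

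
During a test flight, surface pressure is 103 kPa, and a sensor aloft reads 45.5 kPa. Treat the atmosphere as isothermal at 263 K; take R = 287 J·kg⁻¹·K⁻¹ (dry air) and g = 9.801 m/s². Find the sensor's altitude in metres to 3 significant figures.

Scale height: H = RT/g = 287 × 263 / 9.801 = 7701.4 m.
Invert the barometric formula: z = H ln(P₀/P).
P₀/P = 103/45.5 = 2.2637; ln(2.2637) = 0.81700.
z = 7701.4 × 0.81700 = 6292.0 m.

z ≈ 6290 m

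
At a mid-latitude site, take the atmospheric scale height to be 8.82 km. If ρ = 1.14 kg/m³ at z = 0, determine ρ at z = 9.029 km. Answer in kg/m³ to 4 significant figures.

ρ ≈ 0.4096 kg/m³

In an isothermal atmosphere, density decays like pressure: ρ = ρ₀ exp(−z/H).
z/H = 9029.0/8820.0 = 1.0237; exp(−1.0237) = 0.35926.
ρ = 1.14 × 0.35926 = 0.40956 kg/m³.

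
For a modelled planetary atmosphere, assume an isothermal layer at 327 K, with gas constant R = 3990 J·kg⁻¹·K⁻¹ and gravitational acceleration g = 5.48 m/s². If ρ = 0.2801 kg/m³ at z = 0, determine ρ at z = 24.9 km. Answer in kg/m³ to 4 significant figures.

Scale height: H = RT/g = 3990 × 327 / 5.48 = 238090 m.
In an isothermal atmosphere, density decays like pressure: ρ = ρ₀ exp(−z/H).
z/H = 24900/238090 = 0.10458; exp(−0.10458) = 0.90070.
ρ = 0.2801 × 0.90070 = 0.25229 kg/m³.

ρ ≈ 0.2523 kg/m³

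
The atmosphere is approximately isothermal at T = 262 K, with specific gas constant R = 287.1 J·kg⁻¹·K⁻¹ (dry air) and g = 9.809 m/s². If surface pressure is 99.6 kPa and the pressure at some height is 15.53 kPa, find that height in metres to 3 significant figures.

z ≈ 14300 m

Scale height: H = RT/g = 287.1 × 262 / 9.809 = 7668.5 m.
Invert the barometric formula: z = H ln(P₀/P).
P₀/P = 99.6/15.53 = 6.4134; ln(6.4134) = 1.8584.
z = 7668.5 × 1.8584 = 14251 m.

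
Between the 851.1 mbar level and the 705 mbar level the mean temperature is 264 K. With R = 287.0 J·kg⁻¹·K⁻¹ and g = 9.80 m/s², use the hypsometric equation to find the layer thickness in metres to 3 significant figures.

Δz ≈ 1460 m

Hypsometric equation: Δz = (R T̄/g) ln(P₁/P₂).
R T̄/g = 287.0 × 264 / 9.80 = 7731.4 m.
ln(851.1/705) = ln(1.2072) = 0.18830.
Δz = 7731.4 × 0.18830 = 1455.8 m.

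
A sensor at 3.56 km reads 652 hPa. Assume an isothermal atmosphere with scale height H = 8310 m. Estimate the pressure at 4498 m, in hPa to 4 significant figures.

P ≈ 582.4 hPa

Between two levels, P₂ = P₁ exp(−Δz/H) with Δz = z₂ − z₁.
Δz = 4498.0 − 3560.0 = 938.00 m; Δz/H = 938.00/8310.0 = 0.11288.
P₂ = 652 × exp(−0.11288) = 652 × 0.89326 = 582.41 hPa.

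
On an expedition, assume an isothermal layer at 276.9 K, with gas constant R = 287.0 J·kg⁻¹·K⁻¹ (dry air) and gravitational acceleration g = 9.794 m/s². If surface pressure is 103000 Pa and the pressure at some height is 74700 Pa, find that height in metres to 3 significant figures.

Scale height: H = RT/g = 287.0 × 276.9 / 9.794 = 8114.2 m.
Invert the barometric formula: z = H ln(P₀/P).
P₀/P = 103000/74700 = 1.3788; ln(1.3788) = 0.32121.
z = 8114.2 × 0.32121 = 2606.4 m.

z ≈ 2610 m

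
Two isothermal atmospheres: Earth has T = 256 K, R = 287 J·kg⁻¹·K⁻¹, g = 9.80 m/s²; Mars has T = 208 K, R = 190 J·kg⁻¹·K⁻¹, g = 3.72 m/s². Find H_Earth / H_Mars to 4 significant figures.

H_Earth/H_Mars ≈ 0.7057

H = RT/g for each body.
H_Earth = 287 × 256 / 9.80 = 7497.1 m.
H_Mars = 190 × 208 / 3.72 = 10624 m.
H_Earth/H_Mars = 7497.1/10624 = 0.70568.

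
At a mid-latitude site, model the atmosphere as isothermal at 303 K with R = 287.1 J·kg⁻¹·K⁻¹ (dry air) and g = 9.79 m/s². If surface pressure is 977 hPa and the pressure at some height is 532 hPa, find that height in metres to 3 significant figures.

z ≈ 5400 m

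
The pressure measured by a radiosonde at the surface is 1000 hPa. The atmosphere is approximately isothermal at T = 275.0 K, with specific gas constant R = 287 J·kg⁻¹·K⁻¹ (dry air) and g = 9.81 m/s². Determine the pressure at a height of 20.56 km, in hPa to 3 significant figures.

P ≈ 77.7 hPa

Scale height: H = RT/g = 287 × 275.0 / 9.81 = 8045.4 m.
Barometric formula: P = P₀ exp(−z/H).
z/H = 20560/8045.4 = 2.5555; exp(−2.5555) = 0.077653.
P = 1000 × 0.077653 = 77.653 hPa.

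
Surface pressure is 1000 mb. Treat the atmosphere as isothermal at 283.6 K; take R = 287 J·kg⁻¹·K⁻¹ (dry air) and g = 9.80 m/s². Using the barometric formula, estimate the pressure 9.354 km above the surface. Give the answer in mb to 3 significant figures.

P ≈ 324 mb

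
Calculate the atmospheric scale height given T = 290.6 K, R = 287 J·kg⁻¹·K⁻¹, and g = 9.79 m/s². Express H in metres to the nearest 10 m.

The scale height of an isothermal atmosphere is H = RT/g.
H = 287 × 290.6 / 9.79 = 83402/9.79 = 8519.1 m.

H ≈ 8520 m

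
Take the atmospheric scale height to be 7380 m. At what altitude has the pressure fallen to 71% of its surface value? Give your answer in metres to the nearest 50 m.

Set P/P₀ = exp(−z/H) = 0.71, so z = −H ln(0.71).
−ln(0.71) = 0.34249; z = 7380.0 × 0.34249 = 2527.6 m.

z ≈ 2550 m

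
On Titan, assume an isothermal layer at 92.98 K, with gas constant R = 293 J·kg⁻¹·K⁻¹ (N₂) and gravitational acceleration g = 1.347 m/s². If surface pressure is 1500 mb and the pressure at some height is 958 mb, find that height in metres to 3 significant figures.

z ≈ 9070 m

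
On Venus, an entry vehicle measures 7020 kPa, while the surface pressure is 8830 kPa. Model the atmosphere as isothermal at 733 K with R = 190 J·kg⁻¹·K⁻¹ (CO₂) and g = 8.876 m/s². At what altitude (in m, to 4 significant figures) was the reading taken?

z ≈ 3599 m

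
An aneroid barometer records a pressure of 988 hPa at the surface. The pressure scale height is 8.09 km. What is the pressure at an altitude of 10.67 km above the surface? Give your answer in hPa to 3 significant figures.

Barometric formula: P = P₀ exp(−z/H).
z/H = 10670/8090.0 = 1.3189; exp(−1.3189) = 0.26743.
P = 988 × 0.26743 = 264.22 hPa.

P ≈ 264 hPa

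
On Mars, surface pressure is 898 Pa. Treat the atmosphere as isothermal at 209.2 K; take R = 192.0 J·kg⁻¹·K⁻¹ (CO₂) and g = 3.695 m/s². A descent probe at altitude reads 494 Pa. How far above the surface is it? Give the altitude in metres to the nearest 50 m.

z ≈ 6500 m

Scale height: H = RT/g = 192.0 × 209.2 / 3.695 = 10870 m.
Invert the barometric formula: z = H ln(P₀/P).
P₀/P = 898/494 = 1.8178; ln(1.8178) = 0.59763.
z = 10870 × 0.59763 = 6496.2 m.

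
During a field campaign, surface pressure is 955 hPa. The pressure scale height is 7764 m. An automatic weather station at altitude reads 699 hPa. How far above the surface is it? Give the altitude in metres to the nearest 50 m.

z ≈ 2400 m

Invert the barometric formula: z = H ln(P₀/P).
P₀/P = 955/699 = 1.3662; ln(1.3662) = 0.31203.
z = 7764.0 × 0.31203 = 2422.6 m.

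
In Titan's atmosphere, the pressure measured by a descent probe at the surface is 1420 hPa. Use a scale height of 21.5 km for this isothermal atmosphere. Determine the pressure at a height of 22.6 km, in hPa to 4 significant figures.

P ≈ 496.3 hPa

Barometric formula: P = P₀ exp(−z/H).
z/H = 22600/21500 = 1.0512; exp(−1.0512) = 0.34952.
P = 1420 × 0.34952 = 496.32 hPa.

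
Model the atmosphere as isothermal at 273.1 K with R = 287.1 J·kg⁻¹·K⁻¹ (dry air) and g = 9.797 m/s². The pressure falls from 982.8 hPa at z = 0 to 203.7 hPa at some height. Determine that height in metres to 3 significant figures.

z ≈ 12600 m

Scale height: H = RT/g = 287.1 × 273.1 / 9.797 = 8003.2 m.
Invert the barometric formula: z = H ln(P₀/P).
P₀/P = 982.8/203.7 = 4.8247; ln(4.8247) = 1.5737.
z = 8003.2 × 1.5737 = 12595 m.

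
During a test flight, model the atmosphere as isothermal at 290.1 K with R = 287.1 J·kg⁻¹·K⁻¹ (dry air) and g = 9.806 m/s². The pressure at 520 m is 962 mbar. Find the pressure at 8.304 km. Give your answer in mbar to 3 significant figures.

Scale height: H = RT/g = 287.1 × 290.1 / 9.806 = 8493.5 m.
Between two levels, P₂ = P₁ exp(−Δz/H) with Δz = z₂ − z₁.
Δz = 8304.0 − 520.00 = 7784.0 m; Δz/H = 7784.0/8493.5 = 0.91647.
P₂ = 962 × exp(−0.91647) = 962 × 0.39993 = 384.73 mbar.

P ≈ 385 mbar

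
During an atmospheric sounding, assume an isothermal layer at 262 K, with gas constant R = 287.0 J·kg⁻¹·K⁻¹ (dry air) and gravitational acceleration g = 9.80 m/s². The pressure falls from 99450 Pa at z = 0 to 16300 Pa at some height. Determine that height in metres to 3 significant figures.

Scale height: H = RT/g = 287.0 × 262 / 9.80 = 7672.9 m.
Invert the barometric formula: z = H ln(P₀/P).
P₀/P = 99450/16300 = 6.1012; ln(6.1012) = 1.8085.
z = 7672.9 × 1.8085 = 13876 m.

z ≈ 13900 m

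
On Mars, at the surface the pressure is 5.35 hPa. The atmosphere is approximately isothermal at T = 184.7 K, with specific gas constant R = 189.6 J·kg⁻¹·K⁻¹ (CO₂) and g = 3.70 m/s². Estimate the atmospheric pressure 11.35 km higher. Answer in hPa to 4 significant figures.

P ≈ 1.613 hPa

Scale height: H = RT/g = 189.6 × 184.7 / 3.70 = 9464.6 m.
Barometric formula: P = P₀ exp(−z/H).
z/H = 11350/9464.6 = 1.1992; exp(−1.1992) = 0.30144.
P = 5.35 × 0.30144 = 1.6127 hPa.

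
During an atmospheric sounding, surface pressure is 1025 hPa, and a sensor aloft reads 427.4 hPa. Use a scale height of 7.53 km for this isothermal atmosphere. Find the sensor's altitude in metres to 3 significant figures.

Invert the barometric formula: z = H ln(P₀/P).
P₀/P = 1025/427.4 = 2.3982; ln(2.3982) = 0.87472.
z = 7530.0 × 0.87472 = 6586.6 m.

z ≈ 6590 m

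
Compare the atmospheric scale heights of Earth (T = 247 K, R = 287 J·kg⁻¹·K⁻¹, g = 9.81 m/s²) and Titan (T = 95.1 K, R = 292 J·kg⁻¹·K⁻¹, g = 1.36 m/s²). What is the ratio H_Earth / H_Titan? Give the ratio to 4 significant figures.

H_Earth/H_Titan ≈ 0.3539

H = RT/g for each body.
H_Earth = 287 × 247 / 9.81 = 7226.2 m.
H_Titan = 292 × 95.1 / 1.36 = 20419 m.
H_Earth/H_Titan = 7226.2/20419 = 0.35390.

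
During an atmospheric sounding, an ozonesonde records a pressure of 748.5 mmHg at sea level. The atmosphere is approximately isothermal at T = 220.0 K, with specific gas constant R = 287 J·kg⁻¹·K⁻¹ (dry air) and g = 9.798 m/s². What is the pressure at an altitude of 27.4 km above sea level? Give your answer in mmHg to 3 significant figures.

Scale height: H = RT/g = 287 × 220.0 / 9.798 = 6444.2 m.
Barometric formula: P = P₀ exp(−z/H).
z/H = 27400/6444.2 = 4.2519; exp(−4.2519) = 0.014237.
P = 748.5 × 0.014237 = 10.656 mmHg.

P ≈ 10.7 mmHg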